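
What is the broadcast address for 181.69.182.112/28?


Network: 181.69.182.112/28
Host bits = 4
Set all host bits to 1:
Broadcast: 181.69.182.127


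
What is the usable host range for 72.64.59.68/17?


Network: 72.64.0.0
Broadcast: 72.64.127.255
First usable = network + 1
Last usable = broadcast - 1
Range: 72.64.0.1 to 72.64.127.254


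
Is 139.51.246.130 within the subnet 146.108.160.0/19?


Subnet network: 146.108.160.0
Test IP AND mask: 139.51.224.0
No, 139.51.246.130 is not in 146.108.160.0/19


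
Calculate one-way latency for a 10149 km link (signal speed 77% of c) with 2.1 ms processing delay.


Speed = 0.77 * 3e5 km/s = 231000 km/s
Propagation delay = 10149 / 231000 = 0.0439 s = 43.9351 ms
Processing delay = 2.1 ms
Total one-way latency = 46.0351 ms


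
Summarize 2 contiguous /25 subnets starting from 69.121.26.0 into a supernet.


Original prefix: /25
Number of subnets: 2 = 2^1
New prefix = 25 - 1 = 24
Supernet: 69.121.26.0/24


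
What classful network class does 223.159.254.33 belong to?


First octet: 223
Binary: 11011111
110xxxxx -> Class C (192-223)
Class C, default mask 255.255.255.0 (/24)


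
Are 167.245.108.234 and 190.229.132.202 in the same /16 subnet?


Mask: 255.255.0.0
167.245.108.234 AND mask = 167.245.0.0
190.229.132.202 AND mask = 190.229.0.0
No, different subnets (167.245.0.0 vs 190.229.0.0)


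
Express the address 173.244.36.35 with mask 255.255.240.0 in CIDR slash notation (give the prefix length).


Binary: 11111111.11111111.11110000.00000000
Count leading 1s
Prefix: /20


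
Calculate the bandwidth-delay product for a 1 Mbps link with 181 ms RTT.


BDP = bandwidth * RTT
= 1 Mbps * 181 ms
= 1 * 1e6 * 181 / 1000 bits
= 181000 bits
= 22625 bytes
= 22.0947 KB
BDP = 181000 bits (22625 bytes)


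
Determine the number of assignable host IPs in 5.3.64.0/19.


Host bits = 32 - 19 = 13
Total addresses = 2^13 = 8192
Usable = total - 2 (network and broadcast)
Usable hosts: 8190


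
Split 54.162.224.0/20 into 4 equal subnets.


New prefix = 20 + 2 = 22
Each subnet has 1024 addresses
  54.162.224.0/22
  54.162.228.0/22
  54.162.232.0/22
  54.162.236.0/22
Subnets: 54.162.224.0/22, 54.162.228.0/22, 54.162.232.0/22, 54.162.236.0/22


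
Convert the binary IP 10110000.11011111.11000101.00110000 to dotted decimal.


10110000 = 176
11011111 = 223
11000101 = 197
00110000 = 48
IP: 176.223.197.48


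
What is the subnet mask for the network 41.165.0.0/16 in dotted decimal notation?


/16 means 16 network bits, 16 host bits
Binary: 11111111111111110000000000000000
Mask: 255.255.0.0


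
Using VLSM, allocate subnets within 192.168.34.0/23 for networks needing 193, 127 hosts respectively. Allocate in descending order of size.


193 hosts -> /24 (254 usable): 192.168.34.0/24
127 hosts -> /24 (254 usable): 192.168.35.0/24
Allocation: 192.168.34.0/24 (193 hosts, 254 usable); 192.168.35.0/24 (127 hosts, 254 usable)


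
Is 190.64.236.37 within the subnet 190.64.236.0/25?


Subnet network: 190.64.236.0
Test IP AND mask: 190.64.236.0
Yes, 190.64.236.37 is in 190.64.236.0/25


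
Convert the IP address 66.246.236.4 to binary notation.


66 = 01000010
246 = 11110110
236 = 11101100
4 = 00000100
Binary: 01000010.11110110.11101100.00000100


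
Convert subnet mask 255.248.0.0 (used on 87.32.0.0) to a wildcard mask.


Subnet mask: 255.248.0.0
Wildcard = 255.255.255.255 - subnet mask
255 - 255 = 0
255 - 248 = 7
255 - 0 = 255
255 - 0 = 255
Wildcard: 0.7.255.255


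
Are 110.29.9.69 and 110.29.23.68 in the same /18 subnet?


Mask: 255.255.192.0
110.29.9.69 AND mask = 110.29.0.0
110.29.23.68 AND mask = 110.29.0.0
Yes, same subnet (110.29.0.0)


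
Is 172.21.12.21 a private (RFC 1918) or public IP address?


RFC 1918 private ranges:
  10.0.0.0/8 (10.0.0.0 - 10.255.255.255)
  172.16.0.0/12 (172.16.0.0 - 172.31.255.255)
  192.168.0.0/16 (192.168.0.0 - 192.168.255.255)
Private (in 172.16.0.0/12)


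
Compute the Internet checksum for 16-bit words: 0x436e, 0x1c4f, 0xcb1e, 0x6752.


Sum all words (with carry folding):
+ 0x436e = 0x436e
+ 0x1c4f = 0x5fbd
+ 0xcb1e = 0x2adc
+ 0x6752 = 0x922e
One's complement: ~0x922e
Checksum = 0x6dd1


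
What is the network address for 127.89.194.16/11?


IP:   01111111.01011001.11000010.00010000
Mask: 11111111.11100000.00000000.00000000
AND operation:
Net:  01111111.01000000.00000000.00000000
Network: 127.64.0.0/11


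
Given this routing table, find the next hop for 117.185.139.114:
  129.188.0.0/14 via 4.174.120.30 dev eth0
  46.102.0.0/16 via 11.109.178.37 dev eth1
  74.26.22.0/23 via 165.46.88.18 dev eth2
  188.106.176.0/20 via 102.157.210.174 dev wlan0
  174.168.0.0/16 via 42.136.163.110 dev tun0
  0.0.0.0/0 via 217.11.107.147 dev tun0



Longest prefix match for 117.185.139.114:
  /14 129.188.0.0: no
  /16 46.102.0.0: no
  /23 74.26.22.0: no
  /20 188.106.176.0: no
  /16 174.168.0.0: no
  /0 0.0.0.0: MATCH
Selected: next-hop 217.11.107.147 via tun0 (matched /0)


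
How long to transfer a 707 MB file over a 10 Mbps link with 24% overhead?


Effective throughput = 10 * (1 - 24/100) = 7.6 Mbps
File size in Mb = 707 * 8 = 5656 Mb
Time = 5656 / 7.6
Time = 744.2105 seconds


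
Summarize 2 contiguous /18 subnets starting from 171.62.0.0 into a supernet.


Original prefix: /18
Number of subnets: 2 = 2^1
New prefix = 18 - 1 = 17
Supernet: 171.62.0.0/17


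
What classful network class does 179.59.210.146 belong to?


First octet: 179
Binary: 10110011
10xxxxxx -> Class B (128-191)
Class B, default mask 255.255.0.0 (/16)


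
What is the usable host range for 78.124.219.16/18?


Network: 78.124.192.0
Broadcast: 78.124.255.255
First usable = network + 1
Last usable = broadcast - 1
Range: 78.124.192.1 to 78.124.255.254


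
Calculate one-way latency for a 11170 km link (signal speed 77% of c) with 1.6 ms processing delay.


Speed = 0.77 * 3e5 km/s = 231000 km/s
Propagation delay = 11170 / 231000 = 0.0484 s = 48.355 ms
Processing delay = 1.6 ms
Total one-way latency = 49.955 ms


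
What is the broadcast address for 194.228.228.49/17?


Network: 194.228.128.0/17
Host bits = 15
Set all host bits to 1:
Broadcast: 194.228.255.255


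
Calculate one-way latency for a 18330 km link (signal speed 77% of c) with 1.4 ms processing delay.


Speed = 0.77 * 3e5 km/s = 231000 km/s
Propagation delay = 18330 / 231000 = 0.0794 s = 79.3506 ms
Processing delay = 1.4 ms
Total one-way latency = 80.7506 ms


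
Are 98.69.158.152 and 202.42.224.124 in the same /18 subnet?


Mask: 255.255.192.0
98.69.158.152 AND mask = 98.69.128.0
202.42.224.124 AND mask = 202.42.192.0
No, different subnets (98.69.128.0 vs 202.42.192.0)


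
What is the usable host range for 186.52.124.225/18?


Network: 186.52.64.0
Broadcast: 186.52.127.255
First usable = network + 1
Last usable = broadcast - 1
Range: 186.52.64.1 to 186.52.127.254


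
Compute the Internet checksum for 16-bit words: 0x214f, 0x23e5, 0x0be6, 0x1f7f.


Sum all words (with carry folding):
+ 0x214f = 0x214f
+ 0x23e5 = 0x4534
+ 0x0be6 = 0x511a
+ 0x1f7f = 0x7099
One's complement: ~0x7099
Checksum = 0x8f66


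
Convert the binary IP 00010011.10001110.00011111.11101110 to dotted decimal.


00010011 = 19
10001110 = 142
00011111 = 31
11101110 = 238
IP: 19.142.31.238


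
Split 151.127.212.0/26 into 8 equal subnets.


New prefix = 26 + 3 = 29
Each subnet has 8 addresses
  151.127.212.0/29
  151.127.212.8/29
  151.127.212.16/29
  151.127.212.24/29
  151.127.212.32/29
  151.127.212.40/29
  151.127.212.48/29
  151.127.212.56/29
Subnets: 151.127.212.0/29, 151.127.212.8/29, 151.127.212.16/29, 151.127.212.24/29, 151.127.212.32/29, 151.127.212.40/29, 151.127.212.48/29, 151.127.212.56/29


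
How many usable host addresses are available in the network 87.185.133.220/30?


Host bits = 32 - 30 = 2
Total addresses = 2^2 = 4
Usable = total - 2 (network and broadcast)
Usable hosts: 2


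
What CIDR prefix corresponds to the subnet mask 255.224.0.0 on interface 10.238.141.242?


Binary: 11111111.11100000.00000000.00000000
Count leading 1s
Prefix: /11


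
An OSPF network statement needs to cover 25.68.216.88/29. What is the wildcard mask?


Subnet mask: 255.255.255.248
Wildcard = 255.255.255.255 - subnet mask
255 - 255 = 0
255 - 255 = 0
255 - 255 = 0
255 - 248 = 7
Wildcard: 0.0.0.7


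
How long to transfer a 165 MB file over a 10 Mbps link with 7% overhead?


Effective throughput = 10 * (1 - 7/100) = 9.3 Mbps
File size in Mb = 165 * 8 = 1320 Mb
Time = 1320 / 9.3
Time = 141.9355 seconds


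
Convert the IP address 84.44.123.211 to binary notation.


84 = 01010100
44 = 00101100
123 = 01111011
211 = 11010011
Binary: 01010100.00101100.01111011.11010011


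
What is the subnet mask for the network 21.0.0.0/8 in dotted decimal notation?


/8 means 8 network bits, 24 host bits
Binary: 11111111000000000000000000000000
Mask: 255.0.0.0


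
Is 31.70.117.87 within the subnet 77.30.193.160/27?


Subnet network: 77.30.193.160
Test IP AND mask: 31.70.117.64
No, 31.70.117.87 is not in 77.30.193.160/27


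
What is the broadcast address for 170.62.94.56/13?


Network: 170.56.0.0/13
Host bits = 19
Set all host bits to 1:
Broadcast: 170.63.255.255


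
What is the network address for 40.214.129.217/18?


IP:   00101000.11010110.10000001.11011001
Mask: 11111111.11111111.11000000.00000000
AND operation:
Net:  00101000.11010110.10000000.00000000
Network: 40.214.128.0/18


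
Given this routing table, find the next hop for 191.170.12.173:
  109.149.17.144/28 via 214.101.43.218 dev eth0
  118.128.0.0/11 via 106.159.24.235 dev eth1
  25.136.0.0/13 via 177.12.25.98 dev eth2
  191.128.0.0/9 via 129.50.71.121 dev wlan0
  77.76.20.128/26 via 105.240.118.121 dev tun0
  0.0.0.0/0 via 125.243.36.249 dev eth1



Longest prefix match for 191.170.12.173:
  /28 109.149.17.144: no
  /11 118.128.0.0: no
  /13 25.136.0.0: no
  /9 191.128.0.0: MATCH
  /26 77.76.20.128: no
  /0 0.0.0.0: MATCH
Selected: next-hop 129.50.71.121 via wlan0 (matched /9)


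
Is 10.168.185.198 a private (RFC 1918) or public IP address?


RFC 1918 private ranges:
  10.0.0.0/8 (10.0.0.0 - 10.255.255.255)
  172.16.0.0/12 (172.16.0.0 - 172.31.255.255)
  192.168.0.0/16 (192.168.0.0 - 192.168.255.255)
Private (in 10.0.0.0/8)


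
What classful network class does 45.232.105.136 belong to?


First octet: 45
Binary: 00101101
0xxxxxxx -> Class A (1-126)
Class A, default mask 255.0.0.0 (/8)


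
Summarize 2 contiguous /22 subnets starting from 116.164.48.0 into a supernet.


Original prefix: /22
Number of subnets: 2 = 2^1
New prefix = 22 - 1 = 21
Supernet: 116.164.48.0/21


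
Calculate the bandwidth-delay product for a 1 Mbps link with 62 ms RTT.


BDP = bandwidth * RTT
= 1 Mbps * 62 ms
= 1 * 1e6 * 62 / 1000 bits
= 62000 bits
= 7750 bytes
= 7.5684 KB
BDP = 62000 bits (7750 bytes)


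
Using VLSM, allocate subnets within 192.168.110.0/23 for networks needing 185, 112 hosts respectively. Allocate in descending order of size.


185 hosts -> /24 (254 usable): 192.168.110.0/24
112 hosts -> /25 (126 usable): 192.168.111.0/25
Allocation: 192.168.110.0/24 (185 hosts, 254 usable); 192.168.111.0/25 (112 hosts, 126 usable)


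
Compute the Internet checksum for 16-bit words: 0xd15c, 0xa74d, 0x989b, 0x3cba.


Sum all words (with carry folding):
+ 0xd15c = 0xd15c
+ 0xa74d = 0x78aa
+ 0x989b = 0x1146
+ 0x3cba = 0x4e00
One's complement: ~0x4e00
Checksum = 0xb1ff


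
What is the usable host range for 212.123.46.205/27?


Network: 212.123.46.192
Broadcast: 212.123.46.223
First usable = network + 1
Last usable = broadcast - 1
Range: 212.123.46.193 to 212.123.46.222


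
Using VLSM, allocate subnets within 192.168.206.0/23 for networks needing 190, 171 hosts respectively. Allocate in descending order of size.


190 hosts -> /24 (254 usable): 192.168.206.0/24
171 hosts -> /24 (254 usable): 192.168.207.0/24
Allocation: 192.168.206.0/24 (190 hosts, 254 usable); 192.168.207.0/24 (171 hosts, 254 usable)


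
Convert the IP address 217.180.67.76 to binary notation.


217 = 11011001
180 = 10110100
67 = 01000011
76 = 01001100
Binary: 11011001.10110100.01000011.01001100


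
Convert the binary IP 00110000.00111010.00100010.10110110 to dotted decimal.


00110000 = 48
00111010 = 58
00100010 = 34
10110110 = 182
IP: 48.58.34.182


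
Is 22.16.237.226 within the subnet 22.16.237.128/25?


Subnet network: 22.16.237.128
Test IP AND mask: 22.16.237.128
Yes, 22.16.237.226 is in 22.16.237.128/25


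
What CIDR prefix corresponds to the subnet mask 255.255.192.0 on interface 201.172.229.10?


Binary: 11111111.11111111.11000000.00000000
Count leading 1s
Prefix: /18


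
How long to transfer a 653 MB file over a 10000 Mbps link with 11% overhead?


Effective throughput = 10000 * (1 - 11/100) = 8900 Mbps
File size in Mb = 653 * 8 = 5224 Mb
Time = 5224 / 8900
Time = 0.587 seconds


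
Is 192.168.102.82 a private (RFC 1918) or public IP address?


RFC 1918 private ranges:
  10.0.0.0/8 (10.0.0.0 - 10.255.255.255)
  172.16.0.0/12 (172.16.0.0 - 172.31.255.255)
  192.168.0.0/16 (192.168.0.0 - 192.168.255.255)
Private (in 192.168.0.0/16)


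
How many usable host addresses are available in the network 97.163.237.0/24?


Host bits = 32 - 24 = 8
Total addresses = 2^8 = 256
Usable = total - 2 (network and broadcast)
Usable hosts: 254


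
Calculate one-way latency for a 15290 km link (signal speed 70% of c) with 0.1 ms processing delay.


Speed = 0.7 * 3e5 km/s = 210000 km/s
Propagation delay = 15290 / 210000 = 0.0728 s = 72.8095 ms
Processing delay = 0.1 ms
Total one-way latency = 72.9095 ms


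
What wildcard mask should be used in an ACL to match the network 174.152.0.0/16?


Subnet mask: 255.255.0.0
Wildcard = 255.255.255.255 - subnet mask
255 - 255 = 0
255 - 255 = 0
255 - 0 = 255
255 - 0 = 255
Wildcard: 0.0.255.255


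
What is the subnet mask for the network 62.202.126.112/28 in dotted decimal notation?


/28 means 28 network bits, 4 host bits
Binary: 11111111111111111111111111110000
Mask: 255.255.255.240


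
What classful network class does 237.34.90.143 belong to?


First octet: 237
Binary: 11101101
1110xxxx -> Class D (224-239)
Class D (multicast), default mask N/A


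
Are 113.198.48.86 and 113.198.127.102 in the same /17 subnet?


Mask: 255.255.128.0
113.198.48.86 AND mask = 113.198.0.0
113.198.127.102 AND mask = 113.198.0.0
Yes, same subnet (113.198.0.0)


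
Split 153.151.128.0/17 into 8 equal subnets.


New prefix = 17 + 3 = 20
Each subnet has 4096 addresses
  153.151.128.0/20
  153.151.144.0/20
  153.151.160.0/20
  153.151.176.0/20
  153.151.192.0/20
  153.151.208.0/20
  153.151.224.0/20
  153.151.240.0/20
Subnets: 153.151.128.0/20, 153.151.144.0/20, 153.151.160.0/20, 153.151.176.0/20, 153.151.192.0/20, 153.151.208.0/20, 153.151.224.0/20, 153.151.240.0/20


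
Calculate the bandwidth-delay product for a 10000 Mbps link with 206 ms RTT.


BDP = bandwidth * RTT
= 10000 Mbps * 206 ms
= 10000 * 1e6 * 206 / 1000 bits
= 2060000000 bits
= 257500000 bytes
= 251464.8438 KB
BDP = 2060000000 bits (257500000 bytes)


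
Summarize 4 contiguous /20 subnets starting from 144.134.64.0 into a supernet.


Original prefix: /20
Number of subnets: 4 = 2^2
New prefix = 20 - 2 = 18
Supernet: 144.134.64.0/18


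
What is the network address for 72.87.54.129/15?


IP:   01001000.01010111.00110110.10000001
Mask: 11111111.11111110.00000000.00000000
AND operation:
Net:  01001000.01010110.00000000.00000000
Network: 72.86.0.0/15


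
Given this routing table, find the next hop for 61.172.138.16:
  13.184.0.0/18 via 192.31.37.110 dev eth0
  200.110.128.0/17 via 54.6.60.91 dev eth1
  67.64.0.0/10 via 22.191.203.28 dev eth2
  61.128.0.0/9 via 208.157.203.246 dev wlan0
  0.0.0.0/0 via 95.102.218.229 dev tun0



Longest prefix match for 61.172.138.16:
  /18 13.184.0.0: no
  /17 200.110.128.0: no
  /10 67.64.0.0: no
  /9 61.128.0.0: MATCH
  /0 0.0.0.0: MATCH
Selected: next-hop 208.157.203.246 via wlan0 (matched /9)


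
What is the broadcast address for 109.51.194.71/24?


Network: 109.51.194.0/24
Host bits = 8
Set all host bits to 1:
Broadcast: 109.51.194.255


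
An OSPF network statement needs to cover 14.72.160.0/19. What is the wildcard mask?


Subnet mask: 255.255.224.0
Wildcard = 255.255.255.255 - subnet mask
255 - 255 = 0
255 - 255 = 0
255 - 224 = 31
255 - 0 = 255
Wildcard: 0.0.31.255


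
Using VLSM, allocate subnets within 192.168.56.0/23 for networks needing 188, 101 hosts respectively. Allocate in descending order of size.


188 hosts -> /24 (254 usable): 192.168.56.0/24
101 hosts -> /25 (126 usable): 192.168.57.0/25
Allocation: 192.168.56.0/24 (188 hosts, 254 usable); 192.168.57.0/25 (101 hosts, 126 usable)


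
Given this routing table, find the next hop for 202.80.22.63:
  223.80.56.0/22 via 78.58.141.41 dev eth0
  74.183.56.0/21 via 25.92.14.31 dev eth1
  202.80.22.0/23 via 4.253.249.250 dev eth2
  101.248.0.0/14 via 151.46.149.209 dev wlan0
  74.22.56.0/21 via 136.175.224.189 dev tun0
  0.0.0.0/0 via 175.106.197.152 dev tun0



Longest prefix match for 202.80.22.63:
  /22 223.80.56.0: no
  /21 74.183.56.0: no
  /23 202.80.22.0: MATCH
  /14 101.248.0.0: no
  /21 74.22.56.0: no
  /0 0.0.0.0: MATCH
Selected: next-hop 4.253.249.250 via eth2 (matched /23)


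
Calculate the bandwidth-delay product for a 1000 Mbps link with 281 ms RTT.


BDP = bandwidth * RTT
= 1000 Mbps * 281 ms
= 1000 * 1e6 * 281 / 1000 bits
= 281000000 bits
= 35125000 bytes
= 34301.7578 KB
BDP = 281000000 bits (35125000 bytes)


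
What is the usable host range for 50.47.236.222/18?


Network: 50.47.192.0
Broadcast: 50.47.255.255
First usable = network + 1
Last usable = broadcast - 1
Range: 50.47.192.1 to 50.47.255.254


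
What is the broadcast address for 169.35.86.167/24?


Network: 169.35.86.0/24
Host bits = 8
Set all host bits to 1:
Broadcast: 169.35.86.255


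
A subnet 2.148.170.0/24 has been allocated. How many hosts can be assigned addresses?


Host bits = 32 - 24 = 8
Total addresses = 2^8 = 256
Usable = total - 2 (network and broadcast)
Usable hosts: 254


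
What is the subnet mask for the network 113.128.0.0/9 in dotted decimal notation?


/9 means 9 network bits, 23 host bits
Binary: 11111111100000000000000000000000
Mask: 255.128.0.0


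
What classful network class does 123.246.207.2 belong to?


First octet: 123
Binary: 01111011
0xxxxxxx -> Class A (1-126)
Class A, default mask 255.0.0.0 (/8)


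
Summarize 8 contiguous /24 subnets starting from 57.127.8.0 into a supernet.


Original prefix: /24
Number of subnets: 8 = 2^3
New prefix = 24 - 3 = 21
Supernet: 57.127.8.0/21


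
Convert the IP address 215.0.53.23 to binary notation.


215 = 11010111
0 = 00000000
53 = 00110101
23 = 00010111
Binary: 11010111.00000000.00110101.00010111


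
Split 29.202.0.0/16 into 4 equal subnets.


New prefix = 16 + 2 = 18
Each subnet has 16384 addresses
  29.202.0.0/18
  29.202.64.0/18
  29.202.128.0/18
  29.202.192.0/18
Subnets: 29.202.0.0/18, 29.202.64.0/18, 29.202.128.0/18, 29.202.192.0/18


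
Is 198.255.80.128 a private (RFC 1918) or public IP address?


RFC 1918 private ranges:
  10.0.0.0/8 (10.0.0.0 - 10.255.255.255)
  172.16.0.0/12 (172.16.0.0 - 172.31.255.255)
  192.168.0.0/16 (192.168.0.0 - 192.168.255.255)
Public (not in any RFC 1918 range)


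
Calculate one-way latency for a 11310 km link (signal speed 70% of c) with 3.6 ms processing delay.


Speed = 0.7 * 3e5 km/s = 210000 km/s
Propagation delay = 11310 / 210000 = 0.0539 s = 53.8571 ms
Processing delay = 3.6 ms
Total one-way latency = 57.4571 ms


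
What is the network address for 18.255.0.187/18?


IP:   00010010.11111111.00000000.10111011
Mask: 11111111.11111111.11000000.00000000
AND operation:
Net:  00010010.11111111.00000000.00000000
Network: 18.255.0.0/18


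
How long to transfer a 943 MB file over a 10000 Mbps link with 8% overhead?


Effective throughput = 10000 * (1 - 8/100) = 9200 Mbps
File size in Mb = 943 * 8 = 7544 Mb
Time = 7544 / 9200
Time = 0.82 seconds


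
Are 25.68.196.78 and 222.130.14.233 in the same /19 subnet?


Mask: 255.255.224.0
25.68.196.78 AND mask = 25.68.192.0
222.130.14.233 AND mask = 222.130.0.0
No, different subnets (25.68.192.0 vs 222.130.0.0)


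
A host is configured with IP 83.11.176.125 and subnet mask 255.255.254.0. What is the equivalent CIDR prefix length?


Binary: 11111111.11111111.11111110.00000000
Count leading 1s
Prefix: /23


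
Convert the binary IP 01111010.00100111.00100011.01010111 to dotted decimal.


01111010 = 122
00100111 = 39
00100011 = 35
01010111 = 87
IP: 122.39.35.87


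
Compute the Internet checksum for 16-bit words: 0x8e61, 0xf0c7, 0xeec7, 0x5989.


Sum all words (with carry folding):
+ 0x8e61 = 0x8e61
+ 0xf0c7 = 0x7f29
+ 0xeec7 = 0x6df1
+ 0x5989 = 0xc77a
One's complement: ~0xc77a
Checksum = 0x3885


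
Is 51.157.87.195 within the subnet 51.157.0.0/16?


Subnet network: 51.157.0.0
Test IP AND mask: 51.157.0.0
Yes, 51.157.87.195 is in 51.157.0.0/16


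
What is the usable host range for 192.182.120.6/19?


Network: 192.182.96.0
Broadcast: 192.182.127.255
First usable = network + 1
Last usable = broadcast - 1
Range: 192.182.96.1 to 192.182.127.254


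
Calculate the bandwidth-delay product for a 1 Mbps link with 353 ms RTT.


BDP = bandwidth * RTT
= 1 Mbps * 353 ms
= 1 * 1e6 * 353 / 1000 bits
= 353000 bits
= 44125 bytes
= 43.0908 KB
BDP = 353000 bits (44125 bytes)


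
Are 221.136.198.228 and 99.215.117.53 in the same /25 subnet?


Mask: 255.255.255.128
221.136.198.228 AND mask = 221.136.198.128
99.215.117.53 AND mask = 99.215.117.0
No, different subnets (221.136.198.128 vs 99.215.117.0)


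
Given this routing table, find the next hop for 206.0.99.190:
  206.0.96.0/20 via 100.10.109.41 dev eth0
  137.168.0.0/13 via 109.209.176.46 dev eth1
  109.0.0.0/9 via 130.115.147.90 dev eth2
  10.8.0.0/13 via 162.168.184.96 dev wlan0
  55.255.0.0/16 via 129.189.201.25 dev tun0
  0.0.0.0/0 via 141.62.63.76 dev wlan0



Longest prefix match for 206.0.99.190:
  /20 206.0.96.0: MATCH
  /13 137.168.0.0: no
  /9 109.0.0.0: no
  /13 10.8.0.0: no
  /16 55.255.0.0: no
  /0 0.0.0.0: MATCH
Selected: next-hop 100.10.109.41 via eth0 (matched /20)


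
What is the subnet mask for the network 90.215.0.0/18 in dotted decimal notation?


/18 means 18 network bits, 14 host bits
Binary: 11111111111111111100000000000000
Mask: 255.255.192.0


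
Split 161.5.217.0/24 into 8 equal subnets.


New prefix = 24 + 3 = 27
Each subnet has 32 addresses
  161.5.217.0/27
  161.5.217.32/27
  161.5.217.64/27
  161.5.217.96/27
  161.5.217.128/27
  161.5.217.160/27
  161.5.217.192/27
  161.5.217.224/27
Subnets: 161.5.217.0/27, 161.5.217.32/27, 161.5.217.64/27, 161.5.217.96/27, 161.5.217.128/27, 161.5.217.160/27, 161.5.217.192/27, 161.5.217.224/27


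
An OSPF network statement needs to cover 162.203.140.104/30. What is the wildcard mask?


Subnet mask: 255.255.255.252
Wildcard = 255.255.255.255 - subnet mask
255 - 255 = 0
255 - 255 = 0
255 - 255 = 0
255 - 252 = 3
Wildcard: 0.0.0.3


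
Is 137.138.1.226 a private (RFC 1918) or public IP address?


RFC 1918 private ranges:
  10.0.0.0/8 (10.0.0.0 - 10.255.255.255)
  172.16.0.0/12 (172.16.0.0 - 172.31.255.255)
  192.168.0.0/16 (192.168.0.0 - 192.168.255.255)
Public (not in any RFC 1918 range)


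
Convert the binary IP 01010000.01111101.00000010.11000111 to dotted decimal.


01010000 = 80
01111101 = 125
00000010 = 2
11000111 = 199
IP: 80.125.2.199


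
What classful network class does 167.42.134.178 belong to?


First octet: 167
Binary: 10100111
10xxxxxx -> Class B (128-191)
Class B, default mask 255.255.0.0 (/16)


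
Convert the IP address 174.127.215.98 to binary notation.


174 = 10101110
127 = 01111111
215 = 11010111
98 = 01100010
Binary: 10101110.01111111.11010111.01100010


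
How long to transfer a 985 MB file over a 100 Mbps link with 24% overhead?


Effective throughput = 100 * (1 - 24/100) = 76 Mbps
File size in Mb = 985 * 8 = 7880 Mb
Time = 7880 / 76
Time = 103.6842 seconds


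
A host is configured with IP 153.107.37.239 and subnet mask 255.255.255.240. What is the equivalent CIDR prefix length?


Binary: 11111111.11111111.11111111.11110000
Count leading 1s
Prefix: /28


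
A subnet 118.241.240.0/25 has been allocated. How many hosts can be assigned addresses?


Host bits = 32 - 25 = 7
Total addresses = 2^7 = 128
Usable = total - 2 (network and broadcast)
Usable hosts: 126


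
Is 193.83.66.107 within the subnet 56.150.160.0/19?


Subnet network: 56.150.160.0
Test IP AND mask: 193.83.64.0
No, 193.83.66.107 is not in 56.150.160.0/19


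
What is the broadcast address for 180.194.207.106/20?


Network: 180.194.192.0/20
Host bits = 12
Set all host bits to 1:
Broadcast: 180.194.207.255


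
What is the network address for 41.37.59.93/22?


IP:   00101001.00100101.00111011.01011101
Mask: 11111111.11111111.11111100.00000000
AND operation:
Net:  00101001.00100101.00111000.00000000
Network: 41.37.56.0/22


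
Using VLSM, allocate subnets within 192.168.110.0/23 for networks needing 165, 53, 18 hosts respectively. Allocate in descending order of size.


165 hosts -> /24 (254 usable): 192.168.110.0/24
53 hosts -> /26 (62 usable): 192.168.111.0/26
18 hosts -> /27 (30 usable): 192.168.111.64/27
Allocation: 192.168.110.0/24 (165 hosts, 254 usable); 192.168.111.0/26 (53 hosts, 62 usable); 192.168.111.64/27 (18 hosts, 30 usable)


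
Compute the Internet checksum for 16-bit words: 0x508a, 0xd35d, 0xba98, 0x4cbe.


Sum all words (with carry folding):
+ 0x508a = 0x508a
+ 0xd35d = 0x23e8
+ 0xba98 = 0xde80
+ 0x4cbe = 0x2b3f
One's complement: ~0x2b3f
Checksum = 0xd4c0


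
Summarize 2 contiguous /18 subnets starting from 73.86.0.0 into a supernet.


Original prefix: /18
Number of subnets: 2 = 2^1
New prefix = 18 - 1 = 17
Supernet: 73.86.0.0/17


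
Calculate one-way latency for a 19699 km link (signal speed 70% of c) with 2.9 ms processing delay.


Speed = 0.7 * 3e5 km/s = 210000 km/s
Propagation delay = 19699 / 210000 = 0.0938 s = 93.8048 ms
Processing delay = 2.9 ms
Total one-way latency = 96.7048 ms


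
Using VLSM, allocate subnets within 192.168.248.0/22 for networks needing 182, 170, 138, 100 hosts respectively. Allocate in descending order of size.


182 hosts -> /24 (254 usable): 192.168.248.0/24
170 hosts -> /24 (254 usable): 192.168.249.0/24
138 hosts -> /24 (254 usable): 192.168.250.0/24
100 hosts -> /25 (126 usable): 192.168.251.0/25
Allocation: 192.168.248.0/24 (182 hosts, 254 usable); 192.168.249.0/24 (170 hosts, 254 usable); 192.168.250.0/24 (138 hosts, 254 usable); 192.168.251.0/25 (100 hosts, 126 usable)


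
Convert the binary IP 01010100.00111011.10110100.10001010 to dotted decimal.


01010100 = 84
00111011 = 59
10110100 = 180
10001010 = 138
IP: 84.59.180.138


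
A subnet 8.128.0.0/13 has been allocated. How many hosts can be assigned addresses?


Host bits = 32 - 13 = 19
Total addresses = 2^19 = 524288
Usable = total - 2 (network and broadcast)
Usable hosts: 524286


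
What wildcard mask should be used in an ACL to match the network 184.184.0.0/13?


Subnet mask: 255.248.0.0
Wildcard = 255.255.255.255 - subnet mask
255 - 255 = 0
255 - 248 = 7
255 - 0 = 255
255 - 0 = 255
Wildcard: 0.7.255.255


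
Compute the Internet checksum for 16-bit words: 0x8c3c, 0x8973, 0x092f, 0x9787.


Sum all words (with carry folding):
+ 0x8c3c = 0x8c3c
+ 0x8973 = 0x15b0
+ 0x092f = 0x1edf
+ 0x9787 = 0xb666
One's complement: ~0xb666
Checksum = 0x4999


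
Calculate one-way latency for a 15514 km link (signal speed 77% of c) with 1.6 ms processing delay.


Speed = 0.77 * 3e5 km/s = 231000 km/s
Propagation delay = 15514 / 231000 = 0.0672 s = 67.1602 ms
Processing delay = 1.6 ms
Total one-way latency = 68.7602 ms


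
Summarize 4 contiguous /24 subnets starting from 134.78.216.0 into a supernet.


Original prefix: /24
Number of subnets: 4 = 2^2
New prefix = 24 - 2 = 22
Supernet: 134.78.216.0/22


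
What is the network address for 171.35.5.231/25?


IP:   10101011.00100011.00000101.11100111
Mask: 11111111.11111111.11111111.10000000
AND operation:
Net:  10101011.00100011.00000101.10000000
Network: 171.35.5.128/25


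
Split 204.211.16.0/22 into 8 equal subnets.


New prefix = 22 + 3 = 25
Each subnet has 128 addresses
  204.211.16.0/25
  204.211.16.128/25
  204.211.17.0/25
  204.211.17.128/25
  204.211.18.0/25
  204.211.18.128/25
  204.211.19.0/25
  204.211.19.128/25
Subnets: 204.211.16.0/25, 204.211.16.128/25, 204.211.17.0/25, 204.211.17.128/25, 204.211.18.0/25, 204.211.18.128/25, 204.211.19.0/25, 204.211.19.128/25


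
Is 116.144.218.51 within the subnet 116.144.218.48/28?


Subnet network: 116.144.218.48
Test IP AND mask: 116.144.218.48
Yes, 116.144.218.51 is in 116.144.218.48/28


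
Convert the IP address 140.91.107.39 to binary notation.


140 = 10001100
91 = 01011011
107 = 01101011
39 = 00100111
Binary: 10001100.01011011.01101011.00100111


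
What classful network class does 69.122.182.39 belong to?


First octet: 69
Binary: 01000101
0xxxxxxx -> Class A (1-126)
Class A, default mask 255.0.0.0 (/8)


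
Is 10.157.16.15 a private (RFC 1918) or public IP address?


RFC 1918 private ranges:
  10.0.0.0/8 (10.0.0.0 - 10.255.255.255)
  172.16.0.0/12 (172.16.0.0 - 172.31.255.255)
  192.168.0.0/16 (192.168.0.0 - 192.168.255.255)
Private (in 10.0.0.0/8)


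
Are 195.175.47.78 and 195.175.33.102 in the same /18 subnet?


Mask: 255.255.192.0
195.175.47.78 AND mask = 195.175.0.0
195.175.33.102 AND mask = 195.175.0.0
Yes, same subnet (195.175.0.0)


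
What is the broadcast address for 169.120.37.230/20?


Network: 169.120.32.0/20
Host bits = 12
Set all host bits to 1:
Broadcast: 169.120.47.255


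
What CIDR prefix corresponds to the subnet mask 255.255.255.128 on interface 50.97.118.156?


Binary: 11111111.11111111.11111111.10000000
Count leading 1s
Prefix: /25


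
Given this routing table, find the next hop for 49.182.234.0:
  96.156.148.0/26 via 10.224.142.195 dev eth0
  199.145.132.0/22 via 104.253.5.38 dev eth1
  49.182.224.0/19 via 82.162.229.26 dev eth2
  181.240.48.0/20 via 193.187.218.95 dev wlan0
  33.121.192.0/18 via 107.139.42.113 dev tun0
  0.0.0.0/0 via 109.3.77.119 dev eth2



Longest prefix match for 49.182.234.0:
  /26 96.156.148.0: no
  /22 199.145.132.0: no
  /19 49.182.224.0: MATCH
  /20 181.240.48.0: no
  /18 33.121.192.0: no
  /0 0.0.0.0: MATCH
Selected: next-hop 82.162.229.26 via eth2 (matched /19)


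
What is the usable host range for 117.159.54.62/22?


Network: 117.159.52.0
Broadcast: 117.159.55.255
First usable = network + 1
Last usable = broadcast - 1
Range: 117.159.52.1 to 117.159.55.254


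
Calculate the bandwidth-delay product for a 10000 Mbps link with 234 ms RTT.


BDP = bandwidth * RTT
= 10000 Mbps * 234 ms
= 10000 * 1e6 * 234 / 1000 bits
= 2340000000 bits
= 292500000 bytes
= 285644.5312 KB
BDP = 2340000000 bits (292500000 bytes)


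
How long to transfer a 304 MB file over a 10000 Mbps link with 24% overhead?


Effective throughput = 10000 * (1 - 24/100) = 7600 Mbps
File size in Mb = 304 * 8 = 2432 Mb
Time = 2432 / 7600
Time = 0.32 seconds


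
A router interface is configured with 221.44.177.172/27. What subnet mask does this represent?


/27 means 27 network bits, 5 host bits
Binary: 11111111111111111111111111100000
Mask: 255.255.255.224


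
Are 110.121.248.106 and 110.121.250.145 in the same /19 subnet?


Mask: 255.255.224.0
110.121.248.106 AND mask = 110.121.224.0
110.121.250.145 AND mask = 110.121.224.0
Yes, same subnet (110.121.224.0)


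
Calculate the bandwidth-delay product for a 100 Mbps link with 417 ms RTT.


BDP = bandwidth * RTT
= 100 Mbps * 417 ms
= 100 * 1e6 * 417 / 1000 bits
= 41700000 bits
= 5212500 bytes
= 5090.332 KB
BDP = 41700000 bits (5212500 bytes)


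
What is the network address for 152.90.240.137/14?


IP:   10011000.01011010.11110000.10001001
Mask: 11111111.11111100.00000000.00000000
AND operation:
Net:  10011000.01011000.00000000.00000000
Network: 152.88.0.0/14


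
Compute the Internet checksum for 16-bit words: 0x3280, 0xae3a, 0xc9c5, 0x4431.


Sum all words (with carry folding):
+ 0x3280 = 0x3280
+ 0xae3a = 0xe0ba
+ 0xc9c5 = 0xaa80
+ 0x4431 = 0xeeb1
One's complement: ~0xeeb1
Checksum = 0x114e


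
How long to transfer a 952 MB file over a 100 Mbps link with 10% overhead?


Effective throughput = 100 * (1 - 10/100) = 90 Mbps
File size in Mb = 952 * 8 = 7616 Mb
Time = 7616 / 90
Time = 84.6222 seconds


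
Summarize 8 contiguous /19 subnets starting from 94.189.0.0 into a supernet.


Original prefix: /19
Number of subnets: 8 = 2^3
New prefix = 19 - 3 = 16
Supernet: 94.189.0.0/16


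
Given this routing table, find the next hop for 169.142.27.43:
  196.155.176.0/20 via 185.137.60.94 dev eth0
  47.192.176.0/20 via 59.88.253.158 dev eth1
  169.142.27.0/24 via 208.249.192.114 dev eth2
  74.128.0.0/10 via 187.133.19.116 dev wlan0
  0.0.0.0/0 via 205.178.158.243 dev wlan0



Longest prefix match for 169.142.27.43:
  /20 196.155.176.0: no
  /20 47.192.176.0: no
  /24 169.142.27.0: MATCH
  /10 74.128.0.0: no
  /0 0.0.0.0: MATCH
Selected: next-hop 208.249.192.114 via eth2 (matched /24)


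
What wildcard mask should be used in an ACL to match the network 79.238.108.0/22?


Subnet mask: 255.255.252.0
Wildcard = 255.255.255.255 - subnet mask
255 - 255 = 0
255 - 255 = 0
255 - 252 = 3
255 - 0 = 255
Wildcard: 0.0.3.255


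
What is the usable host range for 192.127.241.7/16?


Network: 192.127.0.0
Broadcast: 192.127.255.255
First usable = network + 1
Last usable = broadcast - 1
Range: 192.127.0.1 to 192.127.255.254


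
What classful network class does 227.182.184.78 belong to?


First octet: 227
Binary: 11100011
1110xxxx -> Class D (224-239)
Class D (multicast), default mask N/A


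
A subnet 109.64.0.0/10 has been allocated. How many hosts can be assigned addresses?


Host bits = 32 - 10 = 22
Total addresses = 2^22 = 4194304
Usable = total - 2 (network and broadcast)
Usable hosts: 4194302


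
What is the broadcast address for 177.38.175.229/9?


Network: 177.0.0.0/9
Host bits = 23
Set all host bits to 1:
Broadcast: 177.127.255.255


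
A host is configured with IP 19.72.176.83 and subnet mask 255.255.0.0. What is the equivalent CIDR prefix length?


Binary: 11111111.11111111.00000000.00000000
Count leading 1s
Prefix: /16


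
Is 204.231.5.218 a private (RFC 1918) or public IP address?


RFC 1918 private ranges:
  10.0.0.0/8 (10.0.0.0 - 10.255.255.255)
  172.16.0.0/12 (172.16.0.0 - 172.31.255.255)
  192.168.0.0/16 (192.168.0.0 - 192.168.255.255)
Public (not in any RFC 1918 range)


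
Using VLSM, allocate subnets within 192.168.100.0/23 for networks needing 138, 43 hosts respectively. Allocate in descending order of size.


138 hosts -> /24 (254 usable): 192.168.100.0/24
43 hosts -> /26 (62 usable): 192.168.101.0/26
Allocation: 192.168.100.0/24 (138 hosts, 254 usable); 192.168.101.0/26 (43 hosts, 62 usable)


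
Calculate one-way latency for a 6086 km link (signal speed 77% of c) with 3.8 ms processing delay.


Speed = 0.77 * 3e5 km/s = 231000 km/s
Propagation delay = 6086 / 231000 = 0.0263 s = 26.3463 ms
Processing delay = 3.8 ms
Total one-way latency = 30.1463 ms


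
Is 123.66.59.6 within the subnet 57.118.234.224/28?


Subnet network: 57.118.234.224
Test IP AND mask: 123.66.59.0
No, 123.66.59.6 is not in 57.118.234.224/28


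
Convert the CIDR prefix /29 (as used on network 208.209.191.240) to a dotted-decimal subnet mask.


/29 means 29 network bits, 3 host bits
Binary: 11111111111111111111111111111000
Mask: 255.255.255.248


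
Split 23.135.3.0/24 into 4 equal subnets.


New prefix = 24 + 2 = 26
Each subnet has 64 addresses
  23.135.3.0/26
  23.135.3.64/26
  23.135.3.128/26
  23.135.3.192/26
Subnets: 23.135.3.0/26, 23.135.3.64/26, 23.135.3.128/26, 23.135.3.192/26


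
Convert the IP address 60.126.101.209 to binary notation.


60 = 00111100
126 = 01111110
101 = 01100101
209 = 11010001
Binary: 00111100.01111110.01100101.11010001


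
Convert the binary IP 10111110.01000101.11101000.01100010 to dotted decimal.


10111110 = 190
01000101 = 69
11101000 = 232
01100010 = 98
IP: 190.69.232.98


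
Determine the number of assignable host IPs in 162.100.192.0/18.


Host bits = 32 - 18 = 14
Total addresses = 2^14 = 16384
Usable = total - 2 (network and broadcast)
Usable hosts: 16382


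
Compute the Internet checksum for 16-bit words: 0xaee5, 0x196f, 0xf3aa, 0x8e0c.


Sum all words (with carry folding):
+ 0xaee5 = 0xaee5
+ 0x196f = 0xc854
+ 0xf3aa = 0xbbff
+ 0x8e0c = 0x4a0c
One's complement: ~0x4a0c
Checksum = 0xb5f3


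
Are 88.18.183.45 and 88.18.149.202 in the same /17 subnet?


Mask: 255.255.128.0
88.18.183.45 AND mask = 88.18.128.0
88.18.149.202 AND mask = 88.18.128.0
Yes, same subnet (88.18.128.0)


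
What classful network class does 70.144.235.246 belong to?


First octet: 70
Binary: 01000110
0xxxxxxx -> Class A (1-126)
Class A, default mask 255.0.0.0 (/8)


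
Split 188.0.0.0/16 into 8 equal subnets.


New prefix = 16 + 3 = 19
Each subnet has 8192 addresses
  188.0.0.0/19
  188.0.32.0/19
  188.0.64.0/19
  188.0.96.0/19
  188.0.128.0/19
  188.0.160.0/19
  188.0.192.0/19
  188.0.224.0/19
Subnets: 188.0.0.0/19, 188.0.32.0/19, 188.0.64.0/19, 188.0.96.0/19, 188.0.128.0/19, 188.0.160.0/19, 188.0.192.0/19, 188.0.224.0/19


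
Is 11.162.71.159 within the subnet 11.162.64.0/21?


Subnet network: 11.162.64.0
Test IP AND mask: 11.162.64.0
Yes, 11.162.71.159 is in 11.162.64.0/21


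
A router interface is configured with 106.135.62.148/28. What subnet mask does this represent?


/28 means 28 network bits, 4 host bits
Binary: 11111111111111111111111111110000
Mask: 255.255.255.240


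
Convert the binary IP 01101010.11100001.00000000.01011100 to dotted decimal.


01101010 = 106
11100001 = 225
00000000 = 0
01011100 = 92
IP: 106.225.0.92


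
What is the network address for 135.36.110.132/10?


IP:   10000111.00100100.01101110.10000100
Mask: 11111111.11000000.00000000.00000000
AND operation:
Net:  10000111.00000000.00000000.00000000
Network: 135.0.0.0/10


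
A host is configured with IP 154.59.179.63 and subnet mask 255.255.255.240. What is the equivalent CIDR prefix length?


Binary: 11111111.11111111.11111111.11110000
Count leading 1s
Prefix: /28


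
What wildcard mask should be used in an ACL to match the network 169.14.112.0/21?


Subnet mask: 255.255.248.0
Wildcard = 255.255.255.255 - subnet mask
255 - 255 = 0
255 - 255 = 0
255 - 248 = 7
255 - 0 = 255
Wildcard: 0.0.7.255


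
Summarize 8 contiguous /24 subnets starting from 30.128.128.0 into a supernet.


Original prefix: /24
Number of subnets: 8 = 2^3
New prefix = 24 - 3 = 21
Supernet: 30.128.128.0/21


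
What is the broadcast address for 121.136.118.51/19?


Network: 121.136.96.0/19
Host bits = 13
Set all host bits to 1:
Broadcast: 121.136.127.255


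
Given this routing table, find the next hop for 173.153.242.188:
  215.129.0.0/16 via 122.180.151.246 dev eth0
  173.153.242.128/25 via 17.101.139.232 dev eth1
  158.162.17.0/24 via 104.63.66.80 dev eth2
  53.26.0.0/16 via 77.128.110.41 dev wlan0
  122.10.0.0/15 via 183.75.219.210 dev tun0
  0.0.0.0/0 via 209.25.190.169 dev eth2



Longest prefix match for 173.153.242.188:
  /16 215.129.0.0: no
  /25 173.153.242.128: MATCH
  /24 158.162.17.0: no
  /16 53.26.0.0: no
  /15 122.10.0.0: no
  /0 0.0.0.0: MATCH
Selected: next-hop 17.101.139.232 via eth1 (matched /25)
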